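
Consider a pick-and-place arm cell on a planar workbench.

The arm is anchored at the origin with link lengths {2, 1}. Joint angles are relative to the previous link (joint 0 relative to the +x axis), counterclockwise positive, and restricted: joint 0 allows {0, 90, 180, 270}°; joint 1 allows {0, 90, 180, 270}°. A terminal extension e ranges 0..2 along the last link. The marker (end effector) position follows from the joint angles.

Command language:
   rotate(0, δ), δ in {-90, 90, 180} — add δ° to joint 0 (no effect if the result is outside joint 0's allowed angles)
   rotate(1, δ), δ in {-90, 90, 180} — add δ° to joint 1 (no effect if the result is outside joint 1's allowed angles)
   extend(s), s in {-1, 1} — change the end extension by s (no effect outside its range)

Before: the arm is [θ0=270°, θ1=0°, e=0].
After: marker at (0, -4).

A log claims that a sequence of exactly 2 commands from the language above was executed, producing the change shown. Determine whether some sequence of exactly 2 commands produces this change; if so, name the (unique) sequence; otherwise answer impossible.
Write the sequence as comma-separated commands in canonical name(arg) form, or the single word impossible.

key: running extend(1) before extend(-1) would end elsewhere — order is forced
start: [θ0=270°, θ1=0°, e=0]
step 1 (extend(-1)): [θ0=270°, θ1=0°, e=0]
step 2 (extend(1)): [θ0=270°, θ1=0°, e=1]
all 64 alternatives checked — unique.

extend(-1), extend(1)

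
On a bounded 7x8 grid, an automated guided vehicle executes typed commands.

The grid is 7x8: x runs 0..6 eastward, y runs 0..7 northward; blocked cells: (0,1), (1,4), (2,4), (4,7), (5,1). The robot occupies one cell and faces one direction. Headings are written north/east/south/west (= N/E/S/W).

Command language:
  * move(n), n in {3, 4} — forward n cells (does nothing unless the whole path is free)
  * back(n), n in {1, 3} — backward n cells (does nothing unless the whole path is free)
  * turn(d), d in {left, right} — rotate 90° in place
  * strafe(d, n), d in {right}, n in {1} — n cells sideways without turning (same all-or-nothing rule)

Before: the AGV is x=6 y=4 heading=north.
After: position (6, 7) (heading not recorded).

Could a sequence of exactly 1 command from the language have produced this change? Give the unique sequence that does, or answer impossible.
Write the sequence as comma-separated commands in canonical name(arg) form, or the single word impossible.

move(3)

initial: x=6 y=4 heading=north
t=1 move(3) ⇒ x=6 y=7 heading=north
no other 1-command option fits: unique.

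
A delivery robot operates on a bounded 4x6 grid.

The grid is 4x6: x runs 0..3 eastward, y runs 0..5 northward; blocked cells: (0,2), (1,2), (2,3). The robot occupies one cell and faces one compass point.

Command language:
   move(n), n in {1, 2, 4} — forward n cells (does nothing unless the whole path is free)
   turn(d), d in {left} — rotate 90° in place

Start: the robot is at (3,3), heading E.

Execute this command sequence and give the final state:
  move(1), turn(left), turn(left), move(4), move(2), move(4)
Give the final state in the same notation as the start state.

at (3,3), heading W

start: at (3,3), heading E
1. move(1) → at (3,3), heading E
2. turn(left) → at (3,3), heading N
3. turn(left) → at (3,3), heading W
4. move(4) → at (3,3), heading W
5. move(2) → at (3,3), heading W
6. move(4) → at (3,3), heading W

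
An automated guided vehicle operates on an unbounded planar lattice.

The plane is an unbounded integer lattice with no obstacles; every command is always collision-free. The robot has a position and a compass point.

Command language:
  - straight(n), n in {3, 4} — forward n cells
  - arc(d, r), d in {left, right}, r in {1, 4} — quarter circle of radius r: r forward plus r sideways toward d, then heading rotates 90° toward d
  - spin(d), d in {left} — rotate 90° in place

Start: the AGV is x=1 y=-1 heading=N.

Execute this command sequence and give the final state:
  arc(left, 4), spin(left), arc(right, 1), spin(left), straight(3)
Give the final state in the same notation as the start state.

x=-4 y=-1 heading=S

t0: x=1 y=-1 heading=N
t=1 arc(left, 4) ⇒ x=-3 y=3 heading=W
t=2 spin(left) ⇒ x=-3 y=3 heading=S
t=3 arc(right, 1) ⇒ x=-4 y=2 heading=W
t=4 spin(left) ⇒ x=-4 y=2 heading=S
t=5 straight(3) ⇒ x=-4 y=-1 heading=S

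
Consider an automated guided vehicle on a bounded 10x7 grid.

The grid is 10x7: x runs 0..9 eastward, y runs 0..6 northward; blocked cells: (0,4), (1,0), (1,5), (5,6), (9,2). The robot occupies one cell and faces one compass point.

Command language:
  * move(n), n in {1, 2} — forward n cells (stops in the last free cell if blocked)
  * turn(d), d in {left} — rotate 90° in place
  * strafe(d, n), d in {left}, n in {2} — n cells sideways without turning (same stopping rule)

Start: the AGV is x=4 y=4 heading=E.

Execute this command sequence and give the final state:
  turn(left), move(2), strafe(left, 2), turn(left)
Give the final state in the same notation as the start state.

initial: x=4 y=4 heading=E
step 1 (turn(left)): x=4 y=4 heading=N
step 2 (move(2)): x=4 y=6 heading=N
step 3 (strafe(left, 2)): x=2 y=6 heading=N
step 4 (turn(left)): x=2 y=6 heading=W

x=2 y=6 heading=W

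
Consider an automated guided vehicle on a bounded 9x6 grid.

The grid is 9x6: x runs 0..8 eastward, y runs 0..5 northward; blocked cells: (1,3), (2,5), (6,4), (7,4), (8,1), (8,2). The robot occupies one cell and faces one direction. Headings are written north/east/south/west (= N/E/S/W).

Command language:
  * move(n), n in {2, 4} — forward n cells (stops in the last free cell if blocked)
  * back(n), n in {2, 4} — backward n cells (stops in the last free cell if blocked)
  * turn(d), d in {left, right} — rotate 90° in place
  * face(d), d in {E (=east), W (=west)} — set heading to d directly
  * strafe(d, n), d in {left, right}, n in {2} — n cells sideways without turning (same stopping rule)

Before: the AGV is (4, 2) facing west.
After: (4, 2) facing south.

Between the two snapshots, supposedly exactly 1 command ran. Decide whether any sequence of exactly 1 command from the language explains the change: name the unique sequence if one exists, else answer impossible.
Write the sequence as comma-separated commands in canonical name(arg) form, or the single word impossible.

turn(left)

key: parked at (4,2) the whole time — nothing moves the robot
initial: (4, 2) facing west
step 1 (turn(left)): (4, 2) facing south
no other 1-command option fits: unique.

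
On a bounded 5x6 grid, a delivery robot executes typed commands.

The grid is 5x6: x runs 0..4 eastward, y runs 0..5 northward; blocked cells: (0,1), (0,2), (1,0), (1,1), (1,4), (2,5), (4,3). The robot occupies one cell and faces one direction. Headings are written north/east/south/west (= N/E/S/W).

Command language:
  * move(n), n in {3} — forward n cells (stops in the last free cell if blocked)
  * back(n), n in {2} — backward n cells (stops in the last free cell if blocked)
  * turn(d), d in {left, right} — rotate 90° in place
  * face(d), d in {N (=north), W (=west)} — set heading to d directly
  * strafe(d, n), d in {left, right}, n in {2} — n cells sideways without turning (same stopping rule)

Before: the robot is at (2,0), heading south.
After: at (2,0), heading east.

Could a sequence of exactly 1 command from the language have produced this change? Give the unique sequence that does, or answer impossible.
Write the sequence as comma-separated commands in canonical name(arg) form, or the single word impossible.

key: parked at (2,0) the whole time — nothing moves the robot
begin: at (2,0), heading south
step 1 (turn(left)): at (2,0), heading east
uniquely the one of 8 1-step routes that fits.

turn(left)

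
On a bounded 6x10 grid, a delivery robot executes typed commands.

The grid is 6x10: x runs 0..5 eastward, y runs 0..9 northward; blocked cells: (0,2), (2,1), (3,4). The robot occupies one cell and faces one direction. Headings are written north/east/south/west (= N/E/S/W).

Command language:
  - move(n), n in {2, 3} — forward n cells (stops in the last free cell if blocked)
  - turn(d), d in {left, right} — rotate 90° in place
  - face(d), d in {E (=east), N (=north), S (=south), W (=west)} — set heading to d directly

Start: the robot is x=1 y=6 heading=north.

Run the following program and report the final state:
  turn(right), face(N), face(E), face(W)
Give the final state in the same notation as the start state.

x=1 y=6 heading=west

initial: x=1 y=6 heading=north
step 1 (turn(right)): x=1 y=6 heading=east
step 2 (face(N)): x=1 y=6 heading=north
step 3 (face(E)): x=1 y=6 heading=east
step 4 (face(W)): x=1 y=6 heading=west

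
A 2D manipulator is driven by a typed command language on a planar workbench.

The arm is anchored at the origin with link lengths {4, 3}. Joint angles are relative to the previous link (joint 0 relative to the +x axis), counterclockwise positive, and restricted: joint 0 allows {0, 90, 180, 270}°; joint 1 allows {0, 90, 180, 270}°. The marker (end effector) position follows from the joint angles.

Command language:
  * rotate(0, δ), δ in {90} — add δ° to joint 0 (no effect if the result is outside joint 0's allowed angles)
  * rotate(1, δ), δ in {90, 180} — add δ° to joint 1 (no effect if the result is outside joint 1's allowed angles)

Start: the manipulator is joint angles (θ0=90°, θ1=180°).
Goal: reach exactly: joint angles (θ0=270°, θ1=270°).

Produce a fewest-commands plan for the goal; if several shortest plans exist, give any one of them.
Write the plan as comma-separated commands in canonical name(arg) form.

rotate(0, 90), rotate(0, 90), rotate(1, 90)

start: joint angles (θ0=90°, θ1=180°)
step 1 (rotate(0, 90)): joint angles (θ0=180°, θ1=180°)
step 2 (rotate(0, 90)): joint angles (θ0=270°, θ1=180°)
step 3 (rotate(1, 90)): joint angles (θ0=270°, θ1=270°)
nothing shorter than 3 reaches the goal.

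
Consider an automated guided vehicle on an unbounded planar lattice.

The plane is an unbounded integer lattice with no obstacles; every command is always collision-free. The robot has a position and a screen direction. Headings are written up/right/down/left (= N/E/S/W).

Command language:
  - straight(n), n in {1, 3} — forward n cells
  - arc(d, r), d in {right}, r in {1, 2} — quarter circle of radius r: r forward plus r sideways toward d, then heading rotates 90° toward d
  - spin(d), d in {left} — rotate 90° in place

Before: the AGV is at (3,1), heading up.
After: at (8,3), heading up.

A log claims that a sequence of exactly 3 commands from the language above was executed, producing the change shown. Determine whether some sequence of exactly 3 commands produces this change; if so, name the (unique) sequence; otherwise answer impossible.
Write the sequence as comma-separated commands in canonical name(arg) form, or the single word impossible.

arc(right, 2), straight(3), spin(left)

key: heading stays N — rotations cancel among the 3 commands
from: at (3,1), heading up
[1] after arc(right, 2): at (5,3), heading right
[2] after straight(3): at (8,3), heading right
[3] after spin(left): at (8,3), heading up
no rival 3-sequence matches.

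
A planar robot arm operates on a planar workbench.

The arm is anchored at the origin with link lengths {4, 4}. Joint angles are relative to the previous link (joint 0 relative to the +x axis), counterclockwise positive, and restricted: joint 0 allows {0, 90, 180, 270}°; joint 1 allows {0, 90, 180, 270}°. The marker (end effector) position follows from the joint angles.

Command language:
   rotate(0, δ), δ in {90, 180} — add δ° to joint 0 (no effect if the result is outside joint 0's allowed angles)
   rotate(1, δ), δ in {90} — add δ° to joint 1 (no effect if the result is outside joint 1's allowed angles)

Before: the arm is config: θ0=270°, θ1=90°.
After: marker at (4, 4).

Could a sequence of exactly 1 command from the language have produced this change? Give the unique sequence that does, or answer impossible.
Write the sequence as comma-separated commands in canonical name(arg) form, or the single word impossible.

t0: config: θ0=270°, θ1=90°
[1] after rotate(0, 90): config: θ0=0°, θ1=90°
no other 1-command option fits: unique.

rotate(0, 90)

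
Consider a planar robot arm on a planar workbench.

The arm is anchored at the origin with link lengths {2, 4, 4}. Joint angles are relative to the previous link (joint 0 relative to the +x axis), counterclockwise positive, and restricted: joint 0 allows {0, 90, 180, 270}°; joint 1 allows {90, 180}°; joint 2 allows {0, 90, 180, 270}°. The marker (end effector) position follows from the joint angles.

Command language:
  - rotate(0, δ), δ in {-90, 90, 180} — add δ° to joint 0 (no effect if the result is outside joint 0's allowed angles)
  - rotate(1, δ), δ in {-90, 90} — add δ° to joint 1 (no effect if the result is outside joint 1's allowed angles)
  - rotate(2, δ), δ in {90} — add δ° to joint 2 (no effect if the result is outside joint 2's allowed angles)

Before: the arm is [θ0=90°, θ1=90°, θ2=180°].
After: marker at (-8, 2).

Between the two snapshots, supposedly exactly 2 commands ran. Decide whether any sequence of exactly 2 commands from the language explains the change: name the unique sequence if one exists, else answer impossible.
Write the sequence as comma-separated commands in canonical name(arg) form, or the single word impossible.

t0: [θ0=90°, θ1=90°, θ2=180°]
t=1 rotate(2, 90) ⇒ [θ0=90°, θ1=90°, θ2=270°]
t=2 rotate(2, 90) ⇒ [θ0=90°, θ1=90°, θ2=0°]
uniquely the one of 36 2-step routes that fits.

rotate(2, 90), rotate(2, 90)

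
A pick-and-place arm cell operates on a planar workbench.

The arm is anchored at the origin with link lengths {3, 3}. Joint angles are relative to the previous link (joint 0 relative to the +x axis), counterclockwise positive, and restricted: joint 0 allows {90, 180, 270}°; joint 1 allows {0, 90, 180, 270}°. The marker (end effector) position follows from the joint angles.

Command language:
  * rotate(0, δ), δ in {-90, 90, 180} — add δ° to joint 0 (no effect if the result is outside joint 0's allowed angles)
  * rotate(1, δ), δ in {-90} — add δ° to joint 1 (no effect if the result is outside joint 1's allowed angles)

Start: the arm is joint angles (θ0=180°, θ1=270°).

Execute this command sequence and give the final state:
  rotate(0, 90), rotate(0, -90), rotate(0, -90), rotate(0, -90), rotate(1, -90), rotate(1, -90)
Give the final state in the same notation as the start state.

joint angles (θ0=90°, θ1=90°)

t0: joint angles (θ0=180°, θ1=270°)
t=1 rotate(0, 90) ⇒ joint angles (θ0=270°, θ1=270°)
t=2 rotate(0, -90) ⇒ joint angles (θ0=180°, θ1=270°)
t=3 rotate(0, -90) ⇒ joint angles (θ0=90°, θ1=270°)
t=4 rotate(0, -90) ⇒ joint angles (θ0=90°, θ1=270°)
t=5 rotate(1, -90) ⇒ joint angles (θ0=90°, θ1=180°)
t=6 rotate(1, -90) ⇒ joint angles (θ0=90°, θ1=90°)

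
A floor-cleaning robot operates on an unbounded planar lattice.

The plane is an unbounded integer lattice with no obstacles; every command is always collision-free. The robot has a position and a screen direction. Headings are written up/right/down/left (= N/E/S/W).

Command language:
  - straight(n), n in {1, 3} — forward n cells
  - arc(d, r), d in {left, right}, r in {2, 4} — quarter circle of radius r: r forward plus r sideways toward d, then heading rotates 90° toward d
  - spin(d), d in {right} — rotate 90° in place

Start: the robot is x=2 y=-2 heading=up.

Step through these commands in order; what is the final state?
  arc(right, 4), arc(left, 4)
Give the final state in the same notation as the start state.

x=10 y=6 heading=up

t0: x=2 y=-2 heading=up
t=1 arc(right, 4) ⇒ x=6 y=2 heading=right
t=2 arc(left, 4) ⇒ x=10 y=6 heading=up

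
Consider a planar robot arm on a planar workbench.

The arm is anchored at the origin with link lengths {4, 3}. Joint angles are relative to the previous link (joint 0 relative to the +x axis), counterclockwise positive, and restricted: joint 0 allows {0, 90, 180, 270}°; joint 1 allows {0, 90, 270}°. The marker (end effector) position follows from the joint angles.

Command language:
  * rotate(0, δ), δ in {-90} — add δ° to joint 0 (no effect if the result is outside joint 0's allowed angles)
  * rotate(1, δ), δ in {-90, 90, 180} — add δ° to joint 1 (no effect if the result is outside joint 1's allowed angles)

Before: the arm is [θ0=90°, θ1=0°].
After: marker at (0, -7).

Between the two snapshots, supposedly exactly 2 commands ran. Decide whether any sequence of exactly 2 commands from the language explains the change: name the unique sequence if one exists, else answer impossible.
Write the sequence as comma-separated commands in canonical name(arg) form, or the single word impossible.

from: [θ0=90°, θ1=0°]
t=1 rotate(0, -90) ⇒ [θ0=0°, θ1=0°]
t=2 rotate(0, -90) ⇒ [θ0=270°, θ1=0°]
no other 2-command option fits: unique.

rotate(0, -90), rotate(0, -90)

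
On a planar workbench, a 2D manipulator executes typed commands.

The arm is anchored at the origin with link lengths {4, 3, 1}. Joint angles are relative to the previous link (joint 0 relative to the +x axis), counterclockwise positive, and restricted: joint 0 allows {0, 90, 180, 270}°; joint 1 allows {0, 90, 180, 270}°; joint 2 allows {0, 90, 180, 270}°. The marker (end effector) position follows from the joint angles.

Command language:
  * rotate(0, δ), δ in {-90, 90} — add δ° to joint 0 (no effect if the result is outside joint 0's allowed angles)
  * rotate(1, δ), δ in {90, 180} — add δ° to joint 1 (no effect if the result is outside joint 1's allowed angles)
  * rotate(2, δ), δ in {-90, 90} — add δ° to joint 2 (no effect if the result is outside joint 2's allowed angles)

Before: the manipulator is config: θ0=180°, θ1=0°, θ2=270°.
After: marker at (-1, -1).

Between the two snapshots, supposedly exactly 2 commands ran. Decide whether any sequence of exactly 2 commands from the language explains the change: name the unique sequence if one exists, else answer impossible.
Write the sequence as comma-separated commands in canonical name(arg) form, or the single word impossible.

rotate(1, 90), rotate(1, 90)

t0: config: θ0=180°, θ1=0°, θ2=270°
step 1 (rotate(1, 90)): config: θ0=180°, θ1=90°, θ2=270°
step 2 (rotate(1, 90)): config: θ0=180°, θ1=180°, θ2=270°
all 36 alternatives checked — unique.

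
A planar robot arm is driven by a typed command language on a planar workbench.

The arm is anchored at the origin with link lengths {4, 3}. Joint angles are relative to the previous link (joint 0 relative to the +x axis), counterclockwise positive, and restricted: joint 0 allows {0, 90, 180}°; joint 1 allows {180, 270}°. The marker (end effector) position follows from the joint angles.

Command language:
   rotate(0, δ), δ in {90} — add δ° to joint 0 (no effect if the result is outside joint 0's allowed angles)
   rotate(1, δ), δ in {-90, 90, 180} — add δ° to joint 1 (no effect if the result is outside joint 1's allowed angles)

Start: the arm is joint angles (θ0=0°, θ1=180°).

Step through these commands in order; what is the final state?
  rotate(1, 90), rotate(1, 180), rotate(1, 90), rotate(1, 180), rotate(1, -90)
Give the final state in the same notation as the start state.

joint angles (θ0=0°, θ1=180°)

from: joint angles (θ0=0°, θ1=180°)
1. rotate(1, 90) → joint angles (θ0=0°, θ1=270°)
2. rotate(1, 180) → joint angles (θ0=0°, θ1=270°)
3. rotate(1, 90) → joint angles (θ0=0°, θ1=270°)
4. rotate(1, 180) → joint angles (θ0=0°, θ1=270°)
5. rotate(1, -90) → joint angles (θ0=0°, θ1=180°)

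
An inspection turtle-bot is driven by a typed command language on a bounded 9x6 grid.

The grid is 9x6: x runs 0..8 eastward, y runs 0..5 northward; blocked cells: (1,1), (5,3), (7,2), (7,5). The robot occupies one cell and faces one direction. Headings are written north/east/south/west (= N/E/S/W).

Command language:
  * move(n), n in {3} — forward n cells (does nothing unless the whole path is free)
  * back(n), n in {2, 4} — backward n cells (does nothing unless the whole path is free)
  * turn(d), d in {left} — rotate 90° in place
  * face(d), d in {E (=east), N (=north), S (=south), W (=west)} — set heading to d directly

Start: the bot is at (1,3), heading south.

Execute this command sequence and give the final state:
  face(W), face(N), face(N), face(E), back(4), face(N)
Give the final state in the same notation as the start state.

at (1,3), heading north

start: at (1,3), heading south
step 1 (face(W)): at (1,3), heading west
step 2 (face(N)): at (1,3), heading north
step 3 (face(N)): at (1,3), heading north
step 4 (face(E)): at (1,3), heading east
step 5 (back(4)): at (1,3), heading east
step 6 (face(N)): at (1,3), heading north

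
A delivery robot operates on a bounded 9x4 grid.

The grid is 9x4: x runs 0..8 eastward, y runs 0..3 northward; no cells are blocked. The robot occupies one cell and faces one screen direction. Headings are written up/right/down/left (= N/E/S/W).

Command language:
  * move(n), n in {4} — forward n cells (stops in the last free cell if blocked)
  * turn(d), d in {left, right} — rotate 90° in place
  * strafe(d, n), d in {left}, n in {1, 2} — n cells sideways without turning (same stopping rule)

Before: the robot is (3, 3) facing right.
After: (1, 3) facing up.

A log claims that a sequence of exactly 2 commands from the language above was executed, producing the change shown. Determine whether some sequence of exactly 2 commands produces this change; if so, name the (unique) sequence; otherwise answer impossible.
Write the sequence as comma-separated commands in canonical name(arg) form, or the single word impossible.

key: position moved to (1,3) AND the heading swung to N — translation plus rotation needed
begin: (3, 3) facing right
[1] after turn(left): (3, 3) facing up
[2] after strafe(left, 2): (1, 3) facing up
all 25 alternatives checked — unique.

turn(left), strafe(left, 2)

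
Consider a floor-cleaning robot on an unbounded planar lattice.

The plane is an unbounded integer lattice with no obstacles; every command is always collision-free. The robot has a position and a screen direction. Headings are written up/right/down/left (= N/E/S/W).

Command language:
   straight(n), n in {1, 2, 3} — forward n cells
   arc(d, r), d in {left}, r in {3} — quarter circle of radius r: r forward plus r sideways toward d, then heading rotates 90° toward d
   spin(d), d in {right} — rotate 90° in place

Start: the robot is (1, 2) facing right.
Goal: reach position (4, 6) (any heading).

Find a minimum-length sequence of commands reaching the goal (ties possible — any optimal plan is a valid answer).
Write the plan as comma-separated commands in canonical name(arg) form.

arc(left, 3), straight(1)

initial: (1, 2) facing right
1. arc(left, 3) → (4, 5) facing up
2. straight(1) → (4, 6) facing up
minimal: 2 command(s), checked below 2.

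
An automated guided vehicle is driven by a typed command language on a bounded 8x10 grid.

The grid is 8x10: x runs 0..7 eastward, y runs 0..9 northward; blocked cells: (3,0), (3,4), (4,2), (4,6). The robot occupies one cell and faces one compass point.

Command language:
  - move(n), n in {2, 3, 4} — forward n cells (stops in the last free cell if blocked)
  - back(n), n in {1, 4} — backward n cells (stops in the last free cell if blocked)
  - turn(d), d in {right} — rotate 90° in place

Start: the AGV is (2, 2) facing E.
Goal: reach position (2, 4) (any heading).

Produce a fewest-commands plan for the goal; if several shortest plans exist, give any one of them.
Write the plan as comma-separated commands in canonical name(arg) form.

from: (2, 2) facing E
t=1 turn(right) ⇒ (2, 2) facing S
t=2 move(2) ⇒ (2, 0) facing S
t=3 back(4) ⇒ (2, 4) facing S
minimal: 3 command(s), checked below 3.

turn(right), move(2), back(4)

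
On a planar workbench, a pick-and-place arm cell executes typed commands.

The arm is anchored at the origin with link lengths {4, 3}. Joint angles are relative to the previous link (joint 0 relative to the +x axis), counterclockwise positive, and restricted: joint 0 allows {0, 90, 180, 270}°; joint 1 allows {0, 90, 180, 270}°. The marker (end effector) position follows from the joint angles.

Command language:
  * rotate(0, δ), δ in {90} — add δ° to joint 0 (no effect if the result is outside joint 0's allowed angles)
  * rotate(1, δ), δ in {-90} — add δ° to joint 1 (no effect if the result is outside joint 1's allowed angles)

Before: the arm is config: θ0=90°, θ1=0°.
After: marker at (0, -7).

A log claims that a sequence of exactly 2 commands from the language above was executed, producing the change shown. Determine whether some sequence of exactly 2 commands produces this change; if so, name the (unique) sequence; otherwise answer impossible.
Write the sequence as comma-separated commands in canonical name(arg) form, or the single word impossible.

from: config: θ0=90°, θ1=0°
[1] after rotate(0, 90): config: θ0=180°, θ1=0°
[2] after rotate(0, 90): config: θ0=270°, θ1=0°
all 4 alternatives checked — unique.

rotate(0, 90), rotate(0, 90)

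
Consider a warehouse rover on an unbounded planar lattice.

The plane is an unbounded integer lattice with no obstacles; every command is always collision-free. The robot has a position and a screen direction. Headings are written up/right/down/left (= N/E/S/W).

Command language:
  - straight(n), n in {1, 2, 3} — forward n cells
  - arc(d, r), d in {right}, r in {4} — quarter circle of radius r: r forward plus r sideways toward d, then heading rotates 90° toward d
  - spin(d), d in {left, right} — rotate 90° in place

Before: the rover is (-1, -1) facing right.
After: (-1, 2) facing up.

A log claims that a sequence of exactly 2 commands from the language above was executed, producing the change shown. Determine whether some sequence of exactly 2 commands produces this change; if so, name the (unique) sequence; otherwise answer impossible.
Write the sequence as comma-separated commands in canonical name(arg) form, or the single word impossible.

key: order matters: swapping spin(left) and straight(3) lands elsewhere
initial: (-1, -1) facing right
t=1 spin(left) ⇒ (-1, -1) facing up
t=2 straight(3) ⇒ (-1, 2) facing up
all 36 alternatives checked — unique.

spin(left), straight(3)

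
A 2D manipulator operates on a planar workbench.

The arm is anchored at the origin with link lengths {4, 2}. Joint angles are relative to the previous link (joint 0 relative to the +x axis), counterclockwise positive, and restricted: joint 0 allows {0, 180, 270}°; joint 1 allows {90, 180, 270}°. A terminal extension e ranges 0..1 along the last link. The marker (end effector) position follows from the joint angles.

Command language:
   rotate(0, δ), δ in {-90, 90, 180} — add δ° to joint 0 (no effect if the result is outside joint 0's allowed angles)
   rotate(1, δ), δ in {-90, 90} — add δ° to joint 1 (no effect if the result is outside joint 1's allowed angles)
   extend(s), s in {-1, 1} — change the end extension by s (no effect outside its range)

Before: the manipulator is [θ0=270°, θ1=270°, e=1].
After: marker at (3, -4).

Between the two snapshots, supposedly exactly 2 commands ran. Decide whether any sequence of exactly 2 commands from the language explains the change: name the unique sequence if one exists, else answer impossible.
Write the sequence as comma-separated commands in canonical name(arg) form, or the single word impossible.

begin: [θ0=270°, θ1=270°, e=1]
[1] after rotate(1, -90): [θ0=270°, θ1=180°, e=1]
[2] after rotate(1, -90): [θ0=270°, θ1=90°, e=1]
no rival 2-sequence matches.

rotate(1, -90), rotate(1, -90)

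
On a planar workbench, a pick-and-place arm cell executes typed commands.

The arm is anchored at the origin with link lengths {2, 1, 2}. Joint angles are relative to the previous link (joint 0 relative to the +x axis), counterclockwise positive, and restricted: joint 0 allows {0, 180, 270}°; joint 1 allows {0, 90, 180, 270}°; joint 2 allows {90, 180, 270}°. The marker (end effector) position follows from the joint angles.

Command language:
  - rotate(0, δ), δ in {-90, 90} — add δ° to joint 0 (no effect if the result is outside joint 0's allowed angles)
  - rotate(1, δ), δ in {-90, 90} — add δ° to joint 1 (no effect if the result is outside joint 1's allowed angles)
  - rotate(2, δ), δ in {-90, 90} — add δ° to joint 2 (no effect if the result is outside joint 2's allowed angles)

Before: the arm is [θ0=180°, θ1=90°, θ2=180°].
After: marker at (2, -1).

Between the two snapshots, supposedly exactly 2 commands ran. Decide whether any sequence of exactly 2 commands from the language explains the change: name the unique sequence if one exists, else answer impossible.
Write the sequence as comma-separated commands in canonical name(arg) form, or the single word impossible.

begin: [θ0=180°, θ1=90°, θ2=180°]
[1] after rotate(0, 90): [θ0=270°, θ1=90°, θ2=180°]
[2] after rotate(0, 90): [θ0=0°, θ1=90°, θ2=180°]
all 36 alternatives checked — unique.

rotate(0, 90), rotate(0, 90)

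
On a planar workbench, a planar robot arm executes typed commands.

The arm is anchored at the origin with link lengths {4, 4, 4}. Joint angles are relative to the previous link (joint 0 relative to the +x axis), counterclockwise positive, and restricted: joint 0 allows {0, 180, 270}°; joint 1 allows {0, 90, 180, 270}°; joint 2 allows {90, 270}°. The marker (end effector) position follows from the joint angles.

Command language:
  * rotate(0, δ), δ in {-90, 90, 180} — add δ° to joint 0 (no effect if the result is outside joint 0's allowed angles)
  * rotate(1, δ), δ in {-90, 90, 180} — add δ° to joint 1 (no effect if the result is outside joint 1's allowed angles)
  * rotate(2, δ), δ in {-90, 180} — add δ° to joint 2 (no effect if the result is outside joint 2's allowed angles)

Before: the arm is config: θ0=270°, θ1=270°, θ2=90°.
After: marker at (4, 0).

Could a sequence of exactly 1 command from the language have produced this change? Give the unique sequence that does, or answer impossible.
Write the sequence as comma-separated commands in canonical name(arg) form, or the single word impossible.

t0: config: θ0=270°, θ1=270°, θ2=90°
[1] after rotate(1, 180): config: θ0=270°, θ1=90°, θ2=90°
no other 1-command option fits: unique.

rotate(1, 180)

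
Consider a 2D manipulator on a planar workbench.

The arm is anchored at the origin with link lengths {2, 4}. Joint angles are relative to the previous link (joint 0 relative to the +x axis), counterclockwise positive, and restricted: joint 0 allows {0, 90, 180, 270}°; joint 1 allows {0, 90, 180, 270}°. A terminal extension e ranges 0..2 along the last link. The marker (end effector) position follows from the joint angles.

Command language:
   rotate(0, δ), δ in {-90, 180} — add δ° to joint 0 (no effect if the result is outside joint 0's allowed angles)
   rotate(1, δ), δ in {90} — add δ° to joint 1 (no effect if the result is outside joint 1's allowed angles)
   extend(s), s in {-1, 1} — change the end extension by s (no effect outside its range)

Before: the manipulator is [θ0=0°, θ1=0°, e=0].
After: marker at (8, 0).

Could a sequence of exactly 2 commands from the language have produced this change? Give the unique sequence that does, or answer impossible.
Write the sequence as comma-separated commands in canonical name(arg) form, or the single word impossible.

extend(1), extend(1)

from: [θ0=0°, θ1=0°, e=0]
step 1 (extend(1)): [θ0=0°, θ1=0°, e=1]
step 2 (extend(1)): [θ0=0°, θ1=0°, e=2]
uniquely the one of 25 2-step routes that fits.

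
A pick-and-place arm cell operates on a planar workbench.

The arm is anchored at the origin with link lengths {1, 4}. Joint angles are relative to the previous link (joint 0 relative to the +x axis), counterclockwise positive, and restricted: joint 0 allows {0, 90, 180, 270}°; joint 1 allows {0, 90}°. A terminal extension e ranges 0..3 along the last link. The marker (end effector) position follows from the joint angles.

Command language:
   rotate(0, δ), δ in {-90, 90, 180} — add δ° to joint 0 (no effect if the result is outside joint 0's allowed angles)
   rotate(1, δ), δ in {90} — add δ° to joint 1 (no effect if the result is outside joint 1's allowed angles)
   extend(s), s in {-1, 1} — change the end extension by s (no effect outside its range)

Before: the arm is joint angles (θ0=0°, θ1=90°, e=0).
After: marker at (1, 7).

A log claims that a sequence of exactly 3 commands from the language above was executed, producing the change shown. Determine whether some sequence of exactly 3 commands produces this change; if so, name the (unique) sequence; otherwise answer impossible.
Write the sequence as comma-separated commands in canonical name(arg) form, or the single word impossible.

extend(1), extend(1), extend(1)

from: joint angles (θ0=0°, θ1=90°, e=0)
step 1 (extend(1)): joint angles (θ0=0°, θ1=90°, e=1)
step 2 (extend(1)): joint angles (θ0=0°, θ1=90°, e=2)
step 3 (extend(1)): joint angles (θ0=0°, θ1=90°, e=3)
uniquely the one of 216 3-step routes that fits.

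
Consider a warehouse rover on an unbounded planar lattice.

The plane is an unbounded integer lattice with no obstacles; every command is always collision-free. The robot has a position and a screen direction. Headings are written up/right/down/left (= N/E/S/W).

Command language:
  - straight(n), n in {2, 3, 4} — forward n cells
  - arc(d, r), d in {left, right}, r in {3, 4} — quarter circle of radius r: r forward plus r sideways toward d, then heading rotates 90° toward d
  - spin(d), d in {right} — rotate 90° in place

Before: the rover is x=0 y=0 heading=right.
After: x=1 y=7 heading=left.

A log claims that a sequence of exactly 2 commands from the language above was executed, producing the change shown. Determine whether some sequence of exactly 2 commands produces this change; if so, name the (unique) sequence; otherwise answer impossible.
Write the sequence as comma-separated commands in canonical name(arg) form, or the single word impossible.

key: position moved to (1,7) AND the heading swung to W — translation plus rotation needed
from: x=0 y=0 heading=right
step 1 (arc(left, 4)): x=4 y=4 heading=up
step 2 (arc(left, 3)): x=1 y=7 heading=left
uniquely the one of 64 2-step routes that fits.

arc(left, 4), arc(left, 3)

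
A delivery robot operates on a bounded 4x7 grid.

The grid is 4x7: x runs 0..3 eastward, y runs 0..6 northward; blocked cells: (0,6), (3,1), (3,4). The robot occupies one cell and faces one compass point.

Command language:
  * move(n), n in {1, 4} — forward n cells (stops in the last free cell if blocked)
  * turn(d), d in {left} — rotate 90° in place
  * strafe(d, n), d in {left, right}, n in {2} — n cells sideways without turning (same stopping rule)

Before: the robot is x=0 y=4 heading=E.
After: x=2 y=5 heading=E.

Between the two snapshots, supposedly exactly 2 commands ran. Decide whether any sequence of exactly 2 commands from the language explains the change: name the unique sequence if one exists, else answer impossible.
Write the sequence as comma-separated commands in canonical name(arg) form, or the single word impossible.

impossible

checked all 2-command options: none fits.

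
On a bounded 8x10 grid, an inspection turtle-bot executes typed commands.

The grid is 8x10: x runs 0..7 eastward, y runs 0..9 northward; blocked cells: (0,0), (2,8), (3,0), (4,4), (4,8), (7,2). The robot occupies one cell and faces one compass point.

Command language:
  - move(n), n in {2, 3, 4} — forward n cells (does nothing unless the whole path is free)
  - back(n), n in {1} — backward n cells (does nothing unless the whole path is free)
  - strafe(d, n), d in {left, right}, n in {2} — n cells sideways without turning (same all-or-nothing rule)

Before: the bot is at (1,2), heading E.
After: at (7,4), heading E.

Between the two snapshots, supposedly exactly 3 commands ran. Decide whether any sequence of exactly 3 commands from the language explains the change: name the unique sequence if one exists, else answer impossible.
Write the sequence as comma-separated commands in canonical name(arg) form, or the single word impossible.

key: order matters: swapping move(4) and move(2) lands elsewhere
initial: at (1,2), heading E
1. move(4) → at (5,2), heading E
2. strafe(left, 2) → at (5,4), heading E
3. move(2) → at (7,4), heading E
uniquely the one of 216 3-step routes that fits.

move(4), strafe(left, 2), move(2)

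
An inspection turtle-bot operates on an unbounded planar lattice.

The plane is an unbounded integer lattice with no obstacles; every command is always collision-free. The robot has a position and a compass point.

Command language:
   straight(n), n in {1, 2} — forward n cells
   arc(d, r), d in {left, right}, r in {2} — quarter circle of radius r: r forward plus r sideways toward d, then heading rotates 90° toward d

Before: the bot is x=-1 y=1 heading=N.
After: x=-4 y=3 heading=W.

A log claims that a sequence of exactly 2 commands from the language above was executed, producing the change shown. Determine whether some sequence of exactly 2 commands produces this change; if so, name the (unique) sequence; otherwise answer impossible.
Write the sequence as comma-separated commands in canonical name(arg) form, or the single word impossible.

key: running straight(1) before arc(left, 2) would end elsewhere — order is forced
initial: x=-1 y=1 heading=N
step 1 (arc(left, 2)): x=-3 y=3 heading=W
step 2 (straight(1)): x=-4 y=3 heading=W
all 16 alternatives checked — unique.

arc(left, 2), straight(1)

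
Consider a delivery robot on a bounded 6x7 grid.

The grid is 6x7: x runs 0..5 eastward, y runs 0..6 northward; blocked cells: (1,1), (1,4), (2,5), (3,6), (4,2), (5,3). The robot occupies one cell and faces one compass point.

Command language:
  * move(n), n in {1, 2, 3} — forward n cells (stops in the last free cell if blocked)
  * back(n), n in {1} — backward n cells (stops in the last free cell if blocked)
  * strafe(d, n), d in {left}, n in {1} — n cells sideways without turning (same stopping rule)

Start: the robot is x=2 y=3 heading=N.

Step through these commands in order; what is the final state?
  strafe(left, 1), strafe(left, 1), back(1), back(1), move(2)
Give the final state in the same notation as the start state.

x=0 y=3 heading=N

from: x=2 y=3 heading=N
t=1 strafe(left, 1) ⇒ x=1 y=3 heading=N
t=2 strafe(left, 1) ⇒ x=0 y=3 heading=N
t=3 back(1) ⇒ x=0 y=2 heading=N
t=4 back(1) ⇒ x=0 y=1 heading=N
t=5 move(2) ⇒ x=0 y=3 heading=N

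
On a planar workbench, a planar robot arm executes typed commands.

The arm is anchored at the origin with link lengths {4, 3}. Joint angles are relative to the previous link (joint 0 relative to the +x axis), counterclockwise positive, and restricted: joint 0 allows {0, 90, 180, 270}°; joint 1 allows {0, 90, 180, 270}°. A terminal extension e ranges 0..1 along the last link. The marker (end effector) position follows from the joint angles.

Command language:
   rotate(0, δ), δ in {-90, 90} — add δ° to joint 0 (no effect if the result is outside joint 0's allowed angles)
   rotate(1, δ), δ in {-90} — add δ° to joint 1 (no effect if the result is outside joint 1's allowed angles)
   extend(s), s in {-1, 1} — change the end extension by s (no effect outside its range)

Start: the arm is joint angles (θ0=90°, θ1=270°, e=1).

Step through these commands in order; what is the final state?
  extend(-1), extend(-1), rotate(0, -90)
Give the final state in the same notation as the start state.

begin: joint angles (θ0=90°, θ1=270°, e=1)
t=1 extend(-1) ⇒ joint angles (θ0=90°, θ1=270°, e=0)
t=2 extend(-1) ⇒ joint angles (θ0=90°, θ1=270°, e=0)
t=3 rotate(0, -90) ⇒ joint angles (θ0=0°, θ1=270°, e=0)

joint angles (θ0=0°, θ1=270°, e=0)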